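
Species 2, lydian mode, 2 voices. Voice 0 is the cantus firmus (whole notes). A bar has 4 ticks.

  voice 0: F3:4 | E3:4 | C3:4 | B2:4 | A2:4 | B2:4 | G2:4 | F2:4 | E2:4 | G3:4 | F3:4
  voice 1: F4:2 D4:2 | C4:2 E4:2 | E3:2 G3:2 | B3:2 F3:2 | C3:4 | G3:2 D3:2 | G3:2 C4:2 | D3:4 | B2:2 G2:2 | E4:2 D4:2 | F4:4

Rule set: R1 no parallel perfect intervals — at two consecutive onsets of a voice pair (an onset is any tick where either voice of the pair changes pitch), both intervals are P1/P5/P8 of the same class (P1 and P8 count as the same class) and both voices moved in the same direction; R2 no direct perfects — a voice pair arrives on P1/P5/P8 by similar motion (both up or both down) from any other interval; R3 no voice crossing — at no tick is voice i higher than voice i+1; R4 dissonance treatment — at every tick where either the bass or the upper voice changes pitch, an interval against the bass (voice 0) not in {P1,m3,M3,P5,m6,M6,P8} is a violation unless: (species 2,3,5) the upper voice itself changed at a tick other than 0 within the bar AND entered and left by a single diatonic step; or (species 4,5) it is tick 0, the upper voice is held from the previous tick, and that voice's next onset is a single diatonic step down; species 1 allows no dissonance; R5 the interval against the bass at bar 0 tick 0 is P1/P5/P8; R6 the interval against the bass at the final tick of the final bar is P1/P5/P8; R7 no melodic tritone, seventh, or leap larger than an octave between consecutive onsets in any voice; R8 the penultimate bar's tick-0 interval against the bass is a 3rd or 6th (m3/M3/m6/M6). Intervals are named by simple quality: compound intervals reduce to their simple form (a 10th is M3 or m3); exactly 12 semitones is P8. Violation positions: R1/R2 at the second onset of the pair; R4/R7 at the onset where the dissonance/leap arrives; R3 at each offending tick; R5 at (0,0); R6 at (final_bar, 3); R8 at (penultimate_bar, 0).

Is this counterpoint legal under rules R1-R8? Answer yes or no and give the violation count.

No (7 violations)

bar 0: v0=F3 v1=F4 (P8)
bar 1: v0=E3 v1=C4 (m6)
bar 2: v0=C3 v1=E3 (M3)
bar 3: v0=B2 v1=B3 (P8)
bar 4: v0=A2 v1=C3 (m3)
bar 5: v0=B2 v1=G3 (m6)
bar 6: v0=G2 v1=G3 (P8)
bar 7: v0=F2 v1=D3 (M6)
bar 8: v0=E2 v1=B2 (P5)
bar 9: v0=G3 v1=E4 (M6)
bar 10: v0=F3 v1=F4 (P8)
  R4 @ bar3.2: B2/F3 TT untreated
  R7 @ bar3.2: B3->F3 leap 6st
  R4 @ bar6.2: G2/C4 P4 untreated
  R7 @ bar7.0: C4->D3 leap 10st
  R2 @ bar8.0: F2/D3 M6 -> E2/B2 P5 similar
  R7 @ bar9.0: E2->G3 leap 15st
  R7 @ bar9.0: G2->E4 leap 21st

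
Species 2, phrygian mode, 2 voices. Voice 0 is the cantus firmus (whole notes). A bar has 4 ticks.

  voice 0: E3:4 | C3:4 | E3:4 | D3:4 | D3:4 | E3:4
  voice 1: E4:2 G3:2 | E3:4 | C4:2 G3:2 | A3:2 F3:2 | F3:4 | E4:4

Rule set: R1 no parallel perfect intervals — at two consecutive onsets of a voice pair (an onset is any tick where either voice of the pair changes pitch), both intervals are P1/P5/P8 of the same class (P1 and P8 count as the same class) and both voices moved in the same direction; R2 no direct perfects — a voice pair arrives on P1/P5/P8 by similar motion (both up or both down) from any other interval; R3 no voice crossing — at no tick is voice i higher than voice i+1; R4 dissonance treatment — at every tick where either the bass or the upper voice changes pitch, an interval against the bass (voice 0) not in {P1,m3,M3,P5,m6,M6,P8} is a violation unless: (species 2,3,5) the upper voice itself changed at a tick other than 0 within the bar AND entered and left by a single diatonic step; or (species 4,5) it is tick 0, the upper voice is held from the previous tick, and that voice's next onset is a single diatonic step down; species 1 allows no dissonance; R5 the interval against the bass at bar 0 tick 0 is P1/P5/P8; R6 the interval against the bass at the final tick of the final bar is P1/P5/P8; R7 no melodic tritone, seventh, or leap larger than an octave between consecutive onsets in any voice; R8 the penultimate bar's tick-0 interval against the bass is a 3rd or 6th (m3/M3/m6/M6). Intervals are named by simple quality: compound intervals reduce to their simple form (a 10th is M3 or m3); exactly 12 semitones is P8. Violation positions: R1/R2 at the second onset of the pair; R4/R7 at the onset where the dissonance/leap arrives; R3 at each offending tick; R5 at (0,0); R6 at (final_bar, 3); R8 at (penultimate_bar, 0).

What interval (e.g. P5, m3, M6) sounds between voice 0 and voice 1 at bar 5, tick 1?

voice 0=E3 voice 1=E4 -> P8

P8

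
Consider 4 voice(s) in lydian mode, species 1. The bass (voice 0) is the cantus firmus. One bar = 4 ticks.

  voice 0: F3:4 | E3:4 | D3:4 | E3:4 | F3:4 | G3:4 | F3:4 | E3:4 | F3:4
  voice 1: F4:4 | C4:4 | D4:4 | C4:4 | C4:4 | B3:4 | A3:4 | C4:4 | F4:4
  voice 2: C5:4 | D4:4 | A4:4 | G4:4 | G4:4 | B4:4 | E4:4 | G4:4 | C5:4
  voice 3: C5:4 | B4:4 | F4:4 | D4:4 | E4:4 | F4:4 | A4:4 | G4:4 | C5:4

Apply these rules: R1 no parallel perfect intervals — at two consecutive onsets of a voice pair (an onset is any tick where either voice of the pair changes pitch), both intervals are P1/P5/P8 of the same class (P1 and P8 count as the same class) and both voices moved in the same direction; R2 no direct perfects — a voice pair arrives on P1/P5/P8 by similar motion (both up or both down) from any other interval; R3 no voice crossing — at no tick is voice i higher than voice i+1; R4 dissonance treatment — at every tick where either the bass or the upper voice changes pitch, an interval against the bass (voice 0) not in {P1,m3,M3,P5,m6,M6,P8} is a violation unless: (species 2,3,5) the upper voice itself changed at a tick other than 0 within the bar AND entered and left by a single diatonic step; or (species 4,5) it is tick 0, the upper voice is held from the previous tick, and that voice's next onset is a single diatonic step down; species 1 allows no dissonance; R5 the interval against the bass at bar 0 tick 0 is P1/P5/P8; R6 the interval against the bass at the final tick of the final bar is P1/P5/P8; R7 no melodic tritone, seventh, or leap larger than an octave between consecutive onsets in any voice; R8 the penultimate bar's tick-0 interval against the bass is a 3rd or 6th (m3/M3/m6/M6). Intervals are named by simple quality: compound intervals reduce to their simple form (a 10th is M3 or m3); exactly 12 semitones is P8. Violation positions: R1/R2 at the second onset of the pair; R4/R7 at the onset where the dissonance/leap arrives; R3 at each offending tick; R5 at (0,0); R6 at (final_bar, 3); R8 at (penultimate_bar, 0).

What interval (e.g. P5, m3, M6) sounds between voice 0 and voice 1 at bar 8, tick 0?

voice 0=F3 voice 1=F4 -> P8

P8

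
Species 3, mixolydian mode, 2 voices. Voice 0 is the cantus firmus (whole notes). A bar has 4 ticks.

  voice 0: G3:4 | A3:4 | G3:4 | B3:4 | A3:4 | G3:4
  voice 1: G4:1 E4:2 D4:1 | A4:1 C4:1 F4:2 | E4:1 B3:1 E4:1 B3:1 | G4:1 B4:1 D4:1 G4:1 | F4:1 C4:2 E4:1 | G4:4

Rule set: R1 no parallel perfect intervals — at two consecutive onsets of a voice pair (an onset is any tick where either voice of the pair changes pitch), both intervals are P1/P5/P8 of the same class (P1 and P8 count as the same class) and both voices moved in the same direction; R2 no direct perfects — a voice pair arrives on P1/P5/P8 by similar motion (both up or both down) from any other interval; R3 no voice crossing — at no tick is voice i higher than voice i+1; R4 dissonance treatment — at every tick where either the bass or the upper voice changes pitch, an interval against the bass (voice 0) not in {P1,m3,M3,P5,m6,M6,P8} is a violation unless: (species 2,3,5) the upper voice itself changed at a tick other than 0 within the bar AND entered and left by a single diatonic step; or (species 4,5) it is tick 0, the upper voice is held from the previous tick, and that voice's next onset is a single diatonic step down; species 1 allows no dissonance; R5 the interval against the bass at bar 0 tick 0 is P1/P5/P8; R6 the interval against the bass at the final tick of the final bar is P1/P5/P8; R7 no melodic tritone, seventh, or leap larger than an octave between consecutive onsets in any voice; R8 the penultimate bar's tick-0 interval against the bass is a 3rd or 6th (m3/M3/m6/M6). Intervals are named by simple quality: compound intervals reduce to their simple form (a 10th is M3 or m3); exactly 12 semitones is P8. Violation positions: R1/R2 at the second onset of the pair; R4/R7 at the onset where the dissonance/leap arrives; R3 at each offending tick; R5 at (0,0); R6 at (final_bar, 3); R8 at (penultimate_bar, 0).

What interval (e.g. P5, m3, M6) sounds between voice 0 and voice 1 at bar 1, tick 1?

voice 0=A3 voice 1=C4 -> m3

m3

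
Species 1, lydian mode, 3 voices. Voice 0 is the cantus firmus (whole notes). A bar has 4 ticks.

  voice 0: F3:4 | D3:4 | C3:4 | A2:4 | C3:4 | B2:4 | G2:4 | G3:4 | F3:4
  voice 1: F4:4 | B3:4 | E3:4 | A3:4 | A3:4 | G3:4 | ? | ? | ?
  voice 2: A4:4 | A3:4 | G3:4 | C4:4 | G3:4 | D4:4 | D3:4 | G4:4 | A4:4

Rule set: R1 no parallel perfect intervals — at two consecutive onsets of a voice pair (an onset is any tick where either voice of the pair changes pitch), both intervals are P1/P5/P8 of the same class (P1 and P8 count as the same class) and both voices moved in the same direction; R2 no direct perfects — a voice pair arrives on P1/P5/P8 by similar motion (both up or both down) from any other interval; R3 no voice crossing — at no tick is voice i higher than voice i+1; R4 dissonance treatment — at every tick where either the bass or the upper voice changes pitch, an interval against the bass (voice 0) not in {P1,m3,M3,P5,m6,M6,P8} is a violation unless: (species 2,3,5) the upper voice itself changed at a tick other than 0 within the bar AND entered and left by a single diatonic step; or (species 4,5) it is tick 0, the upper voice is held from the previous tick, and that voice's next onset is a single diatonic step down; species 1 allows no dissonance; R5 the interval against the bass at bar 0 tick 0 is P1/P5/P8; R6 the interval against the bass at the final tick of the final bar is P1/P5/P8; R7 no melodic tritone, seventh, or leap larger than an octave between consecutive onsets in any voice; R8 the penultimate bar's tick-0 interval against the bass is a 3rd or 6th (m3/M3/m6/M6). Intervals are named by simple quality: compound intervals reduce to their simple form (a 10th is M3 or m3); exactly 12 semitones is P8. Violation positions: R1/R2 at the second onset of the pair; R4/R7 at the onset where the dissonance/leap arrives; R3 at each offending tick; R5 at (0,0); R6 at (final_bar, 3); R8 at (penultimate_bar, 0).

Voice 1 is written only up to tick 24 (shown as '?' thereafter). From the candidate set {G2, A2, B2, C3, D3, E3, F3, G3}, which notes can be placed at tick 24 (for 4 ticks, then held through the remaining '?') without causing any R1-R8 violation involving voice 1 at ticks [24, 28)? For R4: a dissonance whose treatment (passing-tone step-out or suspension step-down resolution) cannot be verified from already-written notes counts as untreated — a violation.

G2: violates R1,R2
A2: violates R4,R7
B2: legal
C3: violates R4
D3: violates R2
E3: violates R3
F3: violates R3,R4
G3: violates R3

{B2}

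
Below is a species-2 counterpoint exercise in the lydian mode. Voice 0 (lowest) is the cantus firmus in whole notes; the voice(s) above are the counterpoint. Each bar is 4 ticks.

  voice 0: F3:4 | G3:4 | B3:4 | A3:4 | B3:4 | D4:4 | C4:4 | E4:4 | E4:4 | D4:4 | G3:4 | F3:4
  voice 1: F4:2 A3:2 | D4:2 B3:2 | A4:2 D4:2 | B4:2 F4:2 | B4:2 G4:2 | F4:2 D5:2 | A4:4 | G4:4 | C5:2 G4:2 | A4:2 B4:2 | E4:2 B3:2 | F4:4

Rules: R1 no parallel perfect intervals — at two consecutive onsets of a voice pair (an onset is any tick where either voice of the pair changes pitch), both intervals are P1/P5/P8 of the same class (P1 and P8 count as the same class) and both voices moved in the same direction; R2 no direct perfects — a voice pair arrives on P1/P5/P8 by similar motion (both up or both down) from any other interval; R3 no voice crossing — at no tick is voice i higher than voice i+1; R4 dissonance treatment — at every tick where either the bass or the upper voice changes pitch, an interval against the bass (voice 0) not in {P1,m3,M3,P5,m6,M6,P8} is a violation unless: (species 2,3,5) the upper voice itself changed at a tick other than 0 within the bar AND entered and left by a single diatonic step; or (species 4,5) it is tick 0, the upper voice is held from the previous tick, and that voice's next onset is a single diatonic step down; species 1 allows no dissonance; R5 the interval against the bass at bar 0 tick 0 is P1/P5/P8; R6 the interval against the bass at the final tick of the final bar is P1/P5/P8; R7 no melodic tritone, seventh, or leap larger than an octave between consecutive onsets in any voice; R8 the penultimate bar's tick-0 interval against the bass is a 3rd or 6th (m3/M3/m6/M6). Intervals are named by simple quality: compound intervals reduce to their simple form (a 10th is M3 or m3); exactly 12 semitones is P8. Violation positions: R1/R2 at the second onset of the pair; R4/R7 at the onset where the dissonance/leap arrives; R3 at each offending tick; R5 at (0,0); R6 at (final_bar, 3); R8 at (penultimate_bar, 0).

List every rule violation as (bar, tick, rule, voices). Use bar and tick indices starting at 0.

(1, 0, R2, (0, 1))
(2, 0, R4, (0, 1))
(2, 0, R7, (1,))
(3, 0, R4, (0, 1))
(3, 2, R7, (1,))
(4, 0, R2, (0, 1))
(4, 0, R7, (1,))
(11, 0, R7, (1,))

bar 0: v0=F3 v1=F4 downbeat P8
bar 1: v0=G3 v1=D4 downbeat P5
bar 2: v0=B3 v1=A4 downbeat m7
bar 3: v0=A3 v1=B4 downbeat M2
bar 4: v0=B3 v1=B4 downbeat P8
bar 5: v0=D4 v1=F4 downbeat m3
bar 6: v0=C4 v1=A4 downbeat M6
bar 7: v0=E4 v1=G4 downbeat m3
bar 8: v0=E4 v1=C5 downbeat m6
bar 9: v0=D4 v1=A4 downbeat P5
bar 10: v0=G3 v1=E4 downbeat M6
bar 11: v0=F3 v1=F4 downbeat P8
  -> R2 @ bar 1 tick 0 v(0, 1): F3/A3 M3 -> G3/D4 P5 similar
  -> R4 @ bar 2 tick 0 v(0, 1): B3/A4 m7 untreated
  -> R7 @ bar 2 tick 0 v(1,): B3->A4 leap 10st
  -> R4 @ bar 3 tick 0 v(0, 1): A3/B4 M2 untreated
  -> R7 @ bar 3 tick 2 v(1,): B4->F4 leap 6st
  -> R2 @ bar 4 tick 0 v(0, 1): A3/F4 m6 -> B3/B4 P8 similar
  -> R7 @ bar 4 tick 0 v(1,): F4->B4 leap 6st
  -> R7 @ bar 11 tick 0 v(1,): B3->F4 leap 6st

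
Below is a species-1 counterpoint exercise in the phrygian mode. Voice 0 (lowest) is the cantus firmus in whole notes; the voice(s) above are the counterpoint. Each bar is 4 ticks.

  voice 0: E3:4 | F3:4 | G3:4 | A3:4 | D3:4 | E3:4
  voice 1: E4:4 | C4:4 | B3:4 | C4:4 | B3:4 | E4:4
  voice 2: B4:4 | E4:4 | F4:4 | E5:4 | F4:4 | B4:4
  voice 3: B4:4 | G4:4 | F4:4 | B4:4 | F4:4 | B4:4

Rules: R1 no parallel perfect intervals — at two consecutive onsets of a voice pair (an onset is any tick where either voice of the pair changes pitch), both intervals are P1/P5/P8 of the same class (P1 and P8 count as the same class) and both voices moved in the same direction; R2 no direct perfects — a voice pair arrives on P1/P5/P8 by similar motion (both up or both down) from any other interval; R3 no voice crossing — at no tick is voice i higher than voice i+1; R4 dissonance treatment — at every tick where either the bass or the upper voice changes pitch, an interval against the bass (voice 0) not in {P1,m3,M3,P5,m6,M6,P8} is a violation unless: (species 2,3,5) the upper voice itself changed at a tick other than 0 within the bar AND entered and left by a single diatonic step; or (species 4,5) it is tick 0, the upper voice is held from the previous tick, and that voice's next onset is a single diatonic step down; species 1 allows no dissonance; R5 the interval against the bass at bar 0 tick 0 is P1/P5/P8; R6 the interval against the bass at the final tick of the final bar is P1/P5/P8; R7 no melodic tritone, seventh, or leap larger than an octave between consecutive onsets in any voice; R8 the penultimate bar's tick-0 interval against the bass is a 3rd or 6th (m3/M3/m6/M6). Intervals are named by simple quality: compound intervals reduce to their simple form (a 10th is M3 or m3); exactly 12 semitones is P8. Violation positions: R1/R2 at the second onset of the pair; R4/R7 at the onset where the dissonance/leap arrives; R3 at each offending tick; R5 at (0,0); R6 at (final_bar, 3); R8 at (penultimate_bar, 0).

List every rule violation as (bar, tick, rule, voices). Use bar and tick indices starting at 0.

bar 0: v0=E3 v1=E4 v2=B4 v3=B4 downbeat P5
bar 1: v0=F3 v1=C4 v2=E4 v3=G4 downbeat M2
bar 2: v0=G3 v1=B3 v2=F4 v3=F4 downbeat m7
bar 3: v0=A3 v1=C4 v2=E5 v3=B4 downbeat M2
bar 4: v0=D3 v1=B3 v2=F4 v3=F4 downbeat m3
bar 5: v0=E3 v1=E4 v2=B4 v3=B4 downbeat P5
  -> R1 @ bar 1 tick 0 v(1, 3): E4/B4 P5 -> C4/G4 P5 similar
  -> R4 @ bar 1 tick 0 v(0, 2): F3/E4 M7 untreated
  -> R4 @ bar 1 tick 0 v(0, 3): F3/G4 M2 untreated
  -> R4 @ bar 2 tick 0 v(0, 2): G3/F4 m7 untreated
  -> R4 @ bar 2 tick 0 v(0, 3): G3/F4 m7 untreated
  -> R2 @ bar 3 tick 0 v(0, 2): G3/F4 m7 -> A3/E5 P5 similar
  -> R3 @ bar 3 tick 0 v(2, 3): E5 above B4
  -> R4 @ bar 3 tick 0 v(0, 3): A3/B4 M2 untreated
  -> R7 @ bar 3 tick 0 v(2,): F4->E5 leap 11st
  -> R7 @ bar 3 tick 0 v(3,): F4->B4 leap 6st
  -> R3 @ bar 3 tick 1 v(2, 3): E5 above B4
  -> R3 @ bar 3 tick 2 v(2, 3): E5 above B4
  -> R3 @ bar 3 tick 3 v(2, 3): E5 above B4
  -> R2 @ bar 4 tick 0 v(2, 3): E5/B4 P4 -> F4/F4 P1 similar
  -> R7 @ bar 4 tick 0 v(2,): E5->F4 leap 11st
  -> R7 @ bar 4 tick 0 v(3,): B4->F4 leap 6st
  -> R1 @ bar 5 tick 0 v(2, 3): F4/F4 P1 -> B4/B4 P1 similar
  -> R2 @ bar 5 tick 0 v(0, 1): D3/B3 M6 -> E3/E4 P8 similar
  -> R2 @ bar 5 tick 0 v(0, 2): D3/F4 m3 -> E3/B4 P5 similar
  -> R2 @ bar 5 tick 0 v(0, 3): D3/F4 m3 -> E3/B4 P5 similar
  -> R2 @ bar 5 tick 0 v(1, 2): B3/F4 TT -> E4/B4 P5 similar
  -> R2 @ bar 5 tick 0 v(1, 3): B3/F4 TT -> E4/B4 P5 similar
  -> R7 @ bar 5 tick 0 v(2,): F4->B4 leap 6st
  -> R7 @ bar 5 tick 0 v(3,): F4->B4 leap 6st

(1, 0, R1, (1, 3))
(1, 0, R4, (0, 2))
(1, 0, R4, (0, 3))
(2, 0, R4, (0, 2))
(2, 0, R4, (0, 3))
(3, 0, R2, (0, 2))
(3, 0, R3, (2, 3))
(3, 0, R4, (0, 3))
(3, 0, R7, (2,))
(3, 0, R7, (3,))
(3, 1, R3, (2, 3))
(3, 2, R3, (2, 3))
(3, 3, R3, (2, 3))
(4, 0, R2, (2, 3))
(4, 0, R7, (2,))
(4, 0, R7, (3,))
(5, 0, R1, (2, 3))
(5, 0, R2, (0, 1))
(5, 0, R2, (0, 2))
(5, 0, R2, (0, 3))
(5, 0, R2, (1, 2))
(5, 0, R2, (1, 3))
(5, 0, R7, (2,))
(5, 0, R7, (3,))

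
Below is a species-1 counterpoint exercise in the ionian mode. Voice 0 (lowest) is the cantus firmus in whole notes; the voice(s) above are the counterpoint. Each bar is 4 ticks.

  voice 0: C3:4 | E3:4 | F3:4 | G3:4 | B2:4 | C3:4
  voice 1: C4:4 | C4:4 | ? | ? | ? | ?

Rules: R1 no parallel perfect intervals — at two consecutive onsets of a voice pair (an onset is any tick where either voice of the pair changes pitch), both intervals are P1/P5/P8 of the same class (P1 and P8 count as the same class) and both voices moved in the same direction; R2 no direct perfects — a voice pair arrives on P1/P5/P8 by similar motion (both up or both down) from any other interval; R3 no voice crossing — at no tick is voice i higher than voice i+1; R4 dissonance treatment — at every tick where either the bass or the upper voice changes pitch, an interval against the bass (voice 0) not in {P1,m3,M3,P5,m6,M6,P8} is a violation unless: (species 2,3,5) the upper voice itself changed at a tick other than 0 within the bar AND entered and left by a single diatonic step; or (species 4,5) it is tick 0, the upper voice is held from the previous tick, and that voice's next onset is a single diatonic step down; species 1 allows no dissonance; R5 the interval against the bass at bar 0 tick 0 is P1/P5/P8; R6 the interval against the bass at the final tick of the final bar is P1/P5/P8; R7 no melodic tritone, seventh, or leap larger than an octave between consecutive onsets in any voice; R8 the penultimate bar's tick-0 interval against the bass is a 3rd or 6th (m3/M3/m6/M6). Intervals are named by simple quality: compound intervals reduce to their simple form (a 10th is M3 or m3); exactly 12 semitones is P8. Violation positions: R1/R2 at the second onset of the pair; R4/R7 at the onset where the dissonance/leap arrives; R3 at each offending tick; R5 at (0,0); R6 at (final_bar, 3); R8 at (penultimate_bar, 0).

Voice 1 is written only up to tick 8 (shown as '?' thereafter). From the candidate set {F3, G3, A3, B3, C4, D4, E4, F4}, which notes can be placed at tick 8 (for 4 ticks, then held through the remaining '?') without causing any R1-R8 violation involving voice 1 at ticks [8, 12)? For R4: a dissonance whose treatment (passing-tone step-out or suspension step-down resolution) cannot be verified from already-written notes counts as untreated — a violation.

F3: legal
G3: violates R4
A3: legal
B3: violates R4
C4: legal
D4: legal
E4: violates R4
F4: violates R2

{A3, C4, D4, F3}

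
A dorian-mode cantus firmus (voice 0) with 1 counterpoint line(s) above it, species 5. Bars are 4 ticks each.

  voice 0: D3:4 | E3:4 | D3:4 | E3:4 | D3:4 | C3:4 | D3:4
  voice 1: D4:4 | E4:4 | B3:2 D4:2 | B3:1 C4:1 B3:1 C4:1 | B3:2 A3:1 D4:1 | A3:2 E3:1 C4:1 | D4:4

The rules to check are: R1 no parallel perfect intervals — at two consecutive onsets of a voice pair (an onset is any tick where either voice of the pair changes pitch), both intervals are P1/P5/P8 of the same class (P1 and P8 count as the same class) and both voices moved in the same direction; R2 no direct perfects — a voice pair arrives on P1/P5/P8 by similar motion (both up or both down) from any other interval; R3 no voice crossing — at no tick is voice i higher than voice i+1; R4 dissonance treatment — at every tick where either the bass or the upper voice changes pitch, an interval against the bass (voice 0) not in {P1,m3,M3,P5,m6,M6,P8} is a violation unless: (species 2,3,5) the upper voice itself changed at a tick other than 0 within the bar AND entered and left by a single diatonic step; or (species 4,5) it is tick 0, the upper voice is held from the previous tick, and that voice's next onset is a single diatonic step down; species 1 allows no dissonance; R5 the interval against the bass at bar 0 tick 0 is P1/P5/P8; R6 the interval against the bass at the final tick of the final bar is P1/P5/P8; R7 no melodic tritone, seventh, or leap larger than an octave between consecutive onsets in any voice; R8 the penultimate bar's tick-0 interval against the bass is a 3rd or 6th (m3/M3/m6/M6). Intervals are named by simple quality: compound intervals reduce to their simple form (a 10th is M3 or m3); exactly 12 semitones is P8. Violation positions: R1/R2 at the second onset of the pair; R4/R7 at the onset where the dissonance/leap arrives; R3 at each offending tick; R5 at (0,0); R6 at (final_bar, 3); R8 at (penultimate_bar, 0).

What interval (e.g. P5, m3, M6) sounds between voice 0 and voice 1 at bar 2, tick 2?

voice 0=D3 voice 1=D4 -> P8

P8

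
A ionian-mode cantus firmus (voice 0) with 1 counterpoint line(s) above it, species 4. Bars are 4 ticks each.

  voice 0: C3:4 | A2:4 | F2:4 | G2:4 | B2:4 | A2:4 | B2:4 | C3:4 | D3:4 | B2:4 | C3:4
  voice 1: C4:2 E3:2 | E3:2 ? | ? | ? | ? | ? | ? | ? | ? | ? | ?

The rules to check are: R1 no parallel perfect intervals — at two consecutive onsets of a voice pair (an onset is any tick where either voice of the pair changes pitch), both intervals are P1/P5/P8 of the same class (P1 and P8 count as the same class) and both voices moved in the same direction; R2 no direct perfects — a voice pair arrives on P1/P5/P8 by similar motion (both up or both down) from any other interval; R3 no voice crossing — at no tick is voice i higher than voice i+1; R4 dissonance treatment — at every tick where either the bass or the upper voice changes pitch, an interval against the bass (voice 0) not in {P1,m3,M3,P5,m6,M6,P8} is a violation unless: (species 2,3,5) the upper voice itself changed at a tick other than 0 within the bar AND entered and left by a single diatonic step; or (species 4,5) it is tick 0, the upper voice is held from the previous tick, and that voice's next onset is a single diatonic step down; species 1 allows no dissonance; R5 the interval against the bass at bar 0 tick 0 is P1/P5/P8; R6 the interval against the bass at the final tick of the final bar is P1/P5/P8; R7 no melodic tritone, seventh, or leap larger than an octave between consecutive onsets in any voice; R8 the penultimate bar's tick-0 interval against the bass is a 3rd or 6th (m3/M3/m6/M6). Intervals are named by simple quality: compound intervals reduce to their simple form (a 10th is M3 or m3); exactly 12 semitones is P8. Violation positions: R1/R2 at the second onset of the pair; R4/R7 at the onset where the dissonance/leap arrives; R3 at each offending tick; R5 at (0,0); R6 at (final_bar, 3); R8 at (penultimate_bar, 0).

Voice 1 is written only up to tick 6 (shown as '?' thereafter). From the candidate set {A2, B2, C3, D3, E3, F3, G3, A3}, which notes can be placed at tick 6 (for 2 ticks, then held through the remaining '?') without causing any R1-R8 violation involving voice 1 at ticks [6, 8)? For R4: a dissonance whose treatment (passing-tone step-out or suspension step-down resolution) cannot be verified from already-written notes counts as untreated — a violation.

A2: legal
B2: violates R4
C3: legal
D3: violates R4
E3: legal
F3: legal
G3: violates R4
A3: legal

{A2, A3, C3, E3, F3}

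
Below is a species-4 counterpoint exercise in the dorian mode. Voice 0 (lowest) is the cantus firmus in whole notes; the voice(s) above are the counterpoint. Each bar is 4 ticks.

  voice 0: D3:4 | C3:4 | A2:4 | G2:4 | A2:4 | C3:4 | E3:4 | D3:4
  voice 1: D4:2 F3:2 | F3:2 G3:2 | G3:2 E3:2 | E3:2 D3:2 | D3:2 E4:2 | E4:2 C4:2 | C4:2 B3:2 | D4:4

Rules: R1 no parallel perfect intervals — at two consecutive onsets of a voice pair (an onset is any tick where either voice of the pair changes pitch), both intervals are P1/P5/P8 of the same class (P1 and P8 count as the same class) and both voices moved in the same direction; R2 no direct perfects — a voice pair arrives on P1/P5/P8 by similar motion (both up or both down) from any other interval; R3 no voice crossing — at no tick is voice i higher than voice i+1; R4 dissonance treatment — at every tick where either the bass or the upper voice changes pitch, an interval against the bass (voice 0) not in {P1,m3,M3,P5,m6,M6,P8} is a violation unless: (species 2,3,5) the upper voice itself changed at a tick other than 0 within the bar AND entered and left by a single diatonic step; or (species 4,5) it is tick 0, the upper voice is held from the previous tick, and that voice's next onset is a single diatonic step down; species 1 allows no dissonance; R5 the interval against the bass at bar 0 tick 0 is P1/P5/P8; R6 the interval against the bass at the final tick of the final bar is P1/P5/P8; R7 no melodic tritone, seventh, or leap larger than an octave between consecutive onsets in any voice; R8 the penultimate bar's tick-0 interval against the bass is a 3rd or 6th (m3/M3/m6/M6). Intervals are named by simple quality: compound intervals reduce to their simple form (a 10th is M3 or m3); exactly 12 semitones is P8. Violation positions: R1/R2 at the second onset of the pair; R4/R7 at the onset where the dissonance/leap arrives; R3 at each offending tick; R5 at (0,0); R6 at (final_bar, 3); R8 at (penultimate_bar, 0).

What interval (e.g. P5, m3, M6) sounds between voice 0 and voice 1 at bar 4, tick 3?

voice 0=A2 voice 1=E4 -> P5

P5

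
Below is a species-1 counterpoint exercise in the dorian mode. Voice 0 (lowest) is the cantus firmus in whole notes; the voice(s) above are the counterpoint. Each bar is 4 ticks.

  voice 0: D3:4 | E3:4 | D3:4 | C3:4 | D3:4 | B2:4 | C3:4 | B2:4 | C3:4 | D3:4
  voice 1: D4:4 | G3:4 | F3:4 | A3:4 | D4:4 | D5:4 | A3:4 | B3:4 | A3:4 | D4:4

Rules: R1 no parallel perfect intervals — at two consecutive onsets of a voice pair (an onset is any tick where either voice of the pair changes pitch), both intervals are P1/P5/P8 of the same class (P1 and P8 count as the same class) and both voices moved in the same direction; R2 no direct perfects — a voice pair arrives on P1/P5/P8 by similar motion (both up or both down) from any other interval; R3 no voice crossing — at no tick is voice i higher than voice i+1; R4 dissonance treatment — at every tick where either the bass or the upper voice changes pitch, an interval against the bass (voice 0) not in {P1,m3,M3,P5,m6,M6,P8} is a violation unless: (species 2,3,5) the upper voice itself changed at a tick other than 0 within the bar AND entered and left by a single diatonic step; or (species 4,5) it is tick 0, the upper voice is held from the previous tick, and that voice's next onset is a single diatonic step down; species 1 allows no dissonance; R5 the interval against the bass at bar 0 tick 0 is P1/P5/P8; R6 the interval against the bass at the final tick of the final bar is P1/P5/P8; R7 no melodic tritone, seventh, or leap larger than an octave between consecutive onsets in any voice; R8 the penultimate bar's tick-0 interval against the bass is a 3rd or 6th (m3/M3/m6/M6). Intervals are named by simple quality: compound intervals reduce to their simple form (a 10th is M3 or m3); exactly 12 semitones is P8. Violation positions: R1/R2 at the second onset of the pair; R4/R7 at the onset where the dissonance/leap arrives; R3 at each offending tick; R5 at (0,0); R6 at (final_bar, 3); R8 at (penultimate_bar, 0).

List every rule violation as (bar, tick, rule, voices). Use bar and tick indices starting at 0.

bar 0: v0=D3 v1=D4 downbeat P8
bar 1: v0=E3 v1=G3 downbeat m3
bar 2: v0=D3 v1=F3 downbeat m3
bar 3: v0=C3 v1=A3 downbeat M6
bar 4: v0=D3 v1=D4 downbeat P8
bar 5: v0=B2 v1=D5 downbeat m3
bar 6: v0=C3 v1=A3 downbeat M6
bar 7: v0=B2 v1=B3 downbeat P8
bar 8: v0=C3 v1=A3 downbeat M6
bar 9: v0=D3 v1=D4 downbeat P8
  -> R2 @ bar 4 tick 0 v(0, 1): C3/A3 M6 -> D3/D4 P8 similar
  -> R7 @ bar 6 tick 0 v(1,): D5->A3 leap 17st
  -> R2 @ bar 9 tick 0 v(0, 1): C3/A3 M6 -> D3/D4 P8 similar

(4, 0, R2, (0, 1))
(6, 0, R7, (1,))
(9, 0, R2, (0, 1))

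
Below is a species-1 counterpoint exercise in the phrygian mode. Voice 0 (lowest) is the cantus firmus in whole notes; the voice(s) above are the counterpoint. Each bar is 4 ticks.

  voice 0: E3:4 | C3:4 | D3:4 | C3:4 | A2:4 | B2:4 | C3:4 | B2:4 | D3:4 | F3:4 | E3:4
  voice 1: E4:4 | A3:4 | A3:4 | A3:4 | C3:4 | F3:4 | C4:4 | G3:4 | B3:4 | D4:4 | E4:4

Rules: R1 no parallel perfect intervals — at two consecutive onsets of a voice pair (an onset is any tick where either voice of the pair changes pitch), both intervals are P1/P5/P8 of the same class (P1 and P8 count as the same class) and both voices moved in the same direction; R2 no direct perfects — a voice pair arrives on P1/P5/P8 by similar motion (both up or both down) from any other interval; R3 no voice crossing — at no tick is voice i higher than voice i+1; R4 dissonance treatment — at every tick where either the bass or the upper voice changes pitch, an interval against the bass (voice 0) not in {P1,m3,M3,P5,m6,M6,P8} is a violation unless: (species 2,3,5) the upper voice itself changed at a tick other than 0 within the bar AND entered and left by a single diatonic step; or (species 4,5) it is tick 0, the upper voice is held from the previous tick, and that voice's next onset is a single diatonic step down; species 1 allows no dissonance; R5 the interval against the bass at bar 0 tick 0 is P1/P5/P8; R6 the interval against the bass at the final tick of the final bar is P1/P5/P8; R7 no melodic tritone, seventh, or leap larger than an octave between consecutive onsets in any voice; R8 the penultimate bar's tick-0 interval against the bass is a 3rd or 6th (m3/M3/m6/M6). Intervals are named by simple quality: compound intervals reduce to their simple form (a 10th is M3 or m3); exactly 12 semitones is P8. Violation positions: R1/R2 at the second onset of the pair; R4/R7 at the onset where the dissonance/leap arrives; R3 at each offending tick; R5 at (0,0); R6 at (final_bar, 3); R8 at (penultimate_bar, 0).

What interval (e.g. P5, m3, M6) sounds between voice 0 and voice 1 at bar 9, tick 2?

voice 0=F3 voice 1=D4 -> M6

M6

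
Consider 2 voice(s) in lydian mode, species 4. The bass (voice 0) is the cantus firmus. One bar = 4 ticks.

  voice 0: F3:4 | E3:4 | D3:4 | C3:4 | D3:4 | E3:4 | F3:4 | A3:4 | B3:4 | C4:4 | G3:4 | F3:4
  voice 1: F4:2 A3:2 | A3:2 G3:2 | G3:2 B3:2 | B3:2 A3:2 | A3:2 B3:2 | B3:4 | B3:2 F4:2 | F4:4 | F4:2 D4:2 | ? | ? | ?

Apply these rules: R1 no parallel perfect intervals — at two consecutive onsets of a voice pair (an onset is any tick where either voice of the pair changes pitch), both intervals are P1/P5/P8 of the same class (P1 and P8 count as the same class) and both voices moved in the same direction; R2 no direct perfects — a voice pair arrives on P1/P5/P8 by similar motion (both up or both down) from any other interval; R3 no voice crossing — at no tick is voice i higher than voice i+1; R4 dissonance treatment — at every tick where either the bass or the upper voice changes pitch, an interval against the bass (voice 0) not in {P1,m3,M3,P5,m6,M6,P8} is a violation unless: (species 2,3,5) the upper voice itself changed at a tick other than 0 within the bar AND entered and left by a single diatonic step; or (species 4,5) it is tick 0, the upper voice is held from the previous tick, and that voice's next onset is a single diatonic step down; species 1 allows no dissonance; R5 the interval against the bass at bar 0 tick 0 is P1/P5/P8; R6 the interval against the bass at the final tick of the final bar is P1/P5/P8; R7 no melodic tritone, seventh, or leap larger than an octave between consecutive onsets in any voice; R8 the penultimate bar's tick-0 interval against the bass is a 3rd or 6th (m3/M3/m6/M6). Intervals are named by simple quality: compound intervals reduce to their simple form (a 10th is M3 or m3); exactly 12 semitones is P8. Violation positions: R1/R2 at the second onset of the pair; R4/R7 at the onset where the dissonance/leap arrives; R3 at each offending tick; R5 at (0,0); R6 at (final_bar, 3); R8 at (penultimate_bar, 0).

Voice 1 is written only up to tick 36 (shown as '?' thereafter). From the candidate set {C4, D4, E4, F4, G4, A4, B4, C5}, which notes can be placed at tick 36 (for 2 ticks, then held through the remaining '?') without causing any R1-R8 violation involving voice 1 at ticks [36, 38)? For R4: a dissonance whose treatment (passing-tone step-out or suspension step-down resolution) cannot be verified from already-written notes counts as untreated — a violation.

C4: legal
D4: violates R4
E4: legal
F4: violates R4
G4: violates R2
A4: legal
B4: violates R4
C5: violates R2,R7

{A4, C4, E4}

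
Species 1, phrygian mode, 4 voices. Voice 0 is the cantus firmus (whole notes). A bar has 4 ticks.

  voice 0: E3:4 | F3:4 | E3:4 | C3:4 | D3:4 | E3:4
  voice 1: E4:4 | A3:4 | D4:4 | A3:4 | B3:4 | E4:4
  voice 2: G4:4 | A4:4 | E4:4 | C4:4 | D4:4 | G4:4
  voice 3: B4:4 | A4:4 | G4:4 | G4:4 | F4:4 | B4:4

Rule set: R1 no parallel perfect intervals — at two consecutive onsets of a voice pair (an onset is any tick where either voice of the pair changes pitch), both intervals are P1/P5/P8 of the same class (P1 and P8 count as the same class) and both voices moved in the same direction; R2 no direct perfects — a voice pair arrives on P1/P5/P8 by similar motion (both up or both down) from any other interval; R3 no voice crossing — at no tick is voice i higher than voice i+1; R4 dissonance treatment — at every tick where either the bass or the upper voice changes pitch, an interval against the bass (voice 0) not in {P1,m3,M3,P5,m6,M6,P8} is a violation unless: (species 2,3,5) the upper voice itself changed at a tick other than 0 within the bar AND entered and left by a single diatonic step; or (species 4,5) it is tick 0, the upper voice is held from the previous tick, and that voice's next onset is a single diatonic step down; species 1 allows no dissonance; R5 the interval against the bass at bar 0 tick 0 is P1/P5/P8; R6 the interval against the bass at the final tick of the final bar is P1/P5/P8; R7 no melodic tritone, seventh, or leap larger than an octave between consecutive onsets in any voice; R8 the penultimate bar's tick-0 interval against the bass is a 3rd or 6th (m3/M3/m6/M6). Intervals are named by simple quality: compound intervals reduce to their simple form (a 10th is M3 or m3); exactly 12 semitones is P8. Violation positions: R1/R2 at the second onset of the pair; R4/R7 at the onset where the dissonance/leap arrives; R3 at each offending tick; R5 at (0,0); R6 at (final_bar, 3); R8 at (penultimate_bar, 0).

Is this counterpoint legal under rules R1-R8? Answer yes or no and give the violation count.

bar 0: v0=E3 v1=E4 v2=G4 v3=B4 (P5)
bar 1: v0=F3 v1=A3 v2=A4 v3=A4 (M3)
bar 2: v0=E3 v1=D4 v2=E4 v3=G4 (m3)
bar 3: v0=C3 v1=A3 v2=C4 v3=G4 (P5)
bar 4: v0=D3 v1=B3 v2=D4 v3=F4 (m3)
bar 5: v0=E3 v1=E4 v2=G4 v3=B4 (P5)
  R5 @ bar0.0: opens on m3
  R2 @ bar1.0: E4/B4 P5 -> A3/A4 P8 similar
  R2 @ bar2.0: F3/A4 M3 -> E3/E4 P8 similar
  R4 @ bar2.0: E3/D4 m7 untreated
  R1 @ bar3.0: E3/E4 P8 -> C3/C4 P8 similar
  R1 @ bar4.0: C3/C4 P8 -> D3/D4 P8 similar
  R8 @ bar4.0: penult P8 not 3rd/6th
  R2 @ bar5.0: D3/B3 M6 -> E3/E4 P8 similar
  R2 @ bar5.0: D3/F4 m3 -> E3/B4 P5 similar
  R2 @ bar5.0: B3/F4 TT -> E4/B4 P5 similar
  R7 @ bar5.0: F4->B4 leap 6st
  R6 @ bar5.3: closes on m3

No (12 violations)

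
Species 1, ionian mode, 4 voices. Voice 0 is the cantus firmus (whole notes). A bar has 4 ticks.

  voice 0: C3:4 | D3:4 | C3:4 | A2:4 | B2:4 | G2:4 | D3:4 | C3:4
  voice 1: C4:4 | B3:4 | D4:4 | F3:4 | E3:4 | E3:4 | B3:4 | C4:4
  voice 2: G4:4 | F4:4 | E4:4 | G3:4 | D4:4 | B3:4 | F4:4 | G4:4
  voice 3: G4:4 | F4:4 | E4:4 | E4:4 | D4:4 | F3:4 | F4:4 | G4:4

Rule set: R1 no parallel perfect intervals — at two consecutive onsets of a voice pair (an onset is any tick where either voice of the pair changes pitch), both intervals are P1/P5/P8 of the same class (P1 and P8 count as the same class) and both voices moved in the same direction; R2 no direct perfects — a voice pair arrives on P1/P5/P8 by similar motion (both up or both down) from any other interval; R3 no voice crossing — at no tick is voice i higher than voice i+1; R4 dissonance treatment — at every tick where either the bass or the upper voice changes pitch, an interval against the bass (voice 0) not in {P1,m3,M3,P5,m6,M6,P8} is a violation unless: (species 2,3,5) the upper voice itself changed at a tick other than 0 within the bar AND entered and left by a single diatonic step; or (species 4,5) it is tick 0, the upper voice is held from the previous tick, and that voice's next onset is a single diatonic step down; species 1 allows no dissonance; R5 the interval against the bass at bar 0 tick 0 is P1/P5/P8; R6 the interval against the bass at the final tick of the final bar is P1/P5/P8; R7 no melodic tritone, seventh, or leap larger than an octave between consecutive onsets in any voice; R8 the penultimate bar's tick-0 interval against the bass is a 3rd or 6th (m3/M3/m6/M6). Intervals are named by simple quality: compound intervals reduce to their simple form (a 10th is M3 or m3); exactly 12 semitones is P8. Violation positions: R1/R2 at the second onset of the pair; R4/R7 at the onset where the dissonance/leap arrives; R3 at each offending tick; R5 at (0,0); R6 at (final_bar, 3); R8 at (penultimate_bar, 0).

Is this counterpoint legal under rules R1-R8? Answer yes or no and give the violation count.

No (15 violations)

bar 0: v0=C3 v1=C4 v2=G4 v3=G4 (P5)
bar 1: v0=D3 v1=B3 v2=F4 v3=F4 (m3)
bar 2: v0=C3 v1=D4 v2=E4 v3=E4 (M3)
bar 3: v0=A2 v1=F3 v2=G3 v3=E4 (P5)
bar 4: v0=B2 v1=E3 v2=D4 v3=D4 (m3)
bar 5: v0=G2 v1=E3 v2=B3 v3=F3 (m7)
bar 6: v0=D3 v1=B3 v2=F4 v3=F4 (m3)
bar 7: v0=C3 v1=C4 v2=G4 v3=G4 (P5)
  R1 @ bar1.0: G4/G4 P1 -> F4/F4 P1 similar
  R1 @ bar2.0: F4/F4 P1 -> E4/E4 P1 similar
  R4 @ bar2.0: C3/D4 M2 untreated
  R4 @ bar3.0: A2/G3 m7 untreated
  R4 @ bar4.0: B2/E3 P4 untreated
  R3 @ bar5.0: B3 above F3
  R4 @ bar5.0: G2/F3 m7 untreated
  R3 @ bar5.1: B3 above F3
  R3 @ bar5.2: B3 above F3
  R3 @ bar5.3: B3 above F3
  R2 @ bar6.0: B3/F3 TT -> F4/F4 P1 similar
  R7 @ bar6.0: B3->F4 leap 6st
  R1 @ bar7.0: F4/F4 P1 -> G4/G4 P1 similar
  R2 @ bar7.0: B3/F4 TT -> C4/G4 P5 similar
  R2 @ bar7.0: B3/F4 TT -> C4/G4 P5 similar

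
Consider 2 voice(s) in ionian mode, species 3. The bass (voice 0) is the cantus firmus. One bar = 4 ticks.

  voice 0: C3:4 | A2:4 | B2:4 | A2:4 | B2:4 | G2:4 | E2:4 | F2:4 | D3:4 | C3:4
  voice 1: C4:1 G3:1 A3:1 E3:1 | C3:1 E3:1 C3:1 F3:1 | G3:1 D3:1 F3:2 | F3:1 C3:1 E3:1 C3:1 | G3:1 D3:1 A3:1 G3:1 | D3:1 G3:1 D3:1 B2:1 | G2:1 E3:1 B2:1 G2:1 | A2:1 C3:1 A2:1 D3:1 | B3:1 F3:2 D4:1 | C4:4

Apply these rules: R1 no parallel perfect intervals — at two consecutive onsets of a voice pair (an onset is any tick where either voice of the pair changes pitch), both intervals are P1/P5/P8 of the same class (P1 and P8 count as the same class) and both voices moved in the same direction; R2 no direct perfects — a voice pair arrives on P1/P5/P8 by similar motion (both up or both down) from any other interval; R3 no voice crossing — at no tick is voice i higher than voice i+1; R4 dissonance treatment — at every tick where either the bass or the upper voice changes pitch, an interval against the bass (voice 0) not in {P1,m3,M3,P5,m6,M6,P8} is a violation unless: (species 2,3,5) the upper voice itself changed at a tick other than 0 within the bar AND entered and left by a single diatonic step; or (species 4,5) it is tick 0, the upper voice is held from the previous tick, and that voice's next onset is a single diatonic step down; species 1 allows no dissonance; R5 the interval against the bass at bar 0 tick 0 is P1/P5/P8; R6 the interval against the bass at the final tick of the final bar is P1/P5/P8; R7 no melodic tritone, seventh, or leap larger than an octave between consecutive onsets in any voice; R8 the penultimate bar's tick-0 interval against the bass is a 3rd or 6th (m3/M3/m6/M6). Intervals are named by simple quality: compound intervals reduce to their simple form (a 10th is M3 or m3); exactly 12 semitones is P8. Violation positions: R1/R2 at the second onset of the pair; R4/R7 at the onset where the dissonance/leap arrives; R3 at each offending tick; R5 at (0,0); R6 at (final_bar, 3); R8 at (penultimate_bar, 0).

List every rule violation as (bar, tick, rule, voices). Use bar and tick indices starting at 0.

(2, 2, R4, (0, 1))
(4, 2, R4, (0, 1))
(5, 0, R2, (0, 1))
(8, 1, R7, (1,))
(9, 0, R1, (0, 1))

bar 0: v0=C3 v1=C4 downbeat P8
bar 1: v0=A2 v1=C3 downbeat m3
bar 2: v0=B2 v1=G3 downbeat m6
bar 3: v0=A2 v1=F3 downbeat m6
bar 4: v0=B2 v1=G3 downbeat m6
bar 5: v0=G2 v1=D3 downbeat P5
bar 6: v0=E2 v1=G2 downbeat m3
bar 7: v0=F2 v1=A2 downbeat M3
bar 8: v0=D3 v1=B3 downbeat M6
bar 9: v0=C3 v1=C4 downbeat P8
  -> R4 @ bar 2 tick 2 v(0, 1): B2/F3 TT untreated
  -> R4 @ bar 4 tick 2 v(0, 1): B2/A3 m7 untreated
  -> R2 @ bar 5 tick 0 v(0, 1): B2/G3 m6 -> G2/D3 P5 similar
  -> R7 @ bar 8 tick 1 v(1,): B3->F3 leap 6st
  -> R1 @ bar 9 tick 0 v(0, 1): D3/D4 P8 -> C3/C4 P8 similar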